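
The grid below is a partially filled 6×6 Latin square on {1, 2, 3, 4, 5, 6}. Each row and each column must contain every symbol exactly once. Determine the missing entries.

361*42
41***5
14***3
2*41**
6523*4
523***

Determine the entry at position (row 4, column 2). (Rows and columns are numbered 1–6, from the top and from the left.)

3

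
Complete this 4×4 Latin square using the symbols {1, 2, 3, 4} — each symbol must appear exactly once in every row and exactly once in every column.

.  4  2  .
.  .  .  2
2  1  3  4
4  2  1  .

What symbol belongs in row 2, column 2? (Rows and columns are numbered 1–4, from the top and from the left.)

3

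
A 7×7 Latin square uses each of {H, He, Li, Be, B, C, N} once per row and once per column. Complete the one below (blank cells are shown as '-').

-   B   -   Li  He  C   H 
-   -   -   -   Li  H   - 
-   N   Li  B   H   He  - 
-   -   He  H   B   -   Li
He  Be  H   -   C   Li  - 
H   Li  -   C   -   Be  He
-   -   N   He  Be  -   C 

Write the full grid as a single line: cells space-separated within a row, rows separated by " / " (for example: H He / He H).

Cell (r1,c3): row 1 has {H,He,Li,B,C}; column 3 has {H,He,Li,N} → Be.
Cell (r3,c7): row 3 has {H,He,Li,B,N}; column 7 has {H,He,Li,C} → Be.
Cell (r4,c2): row 4 has {H,He,Li,B}; column 2 has {Li,Be,B,N} → C.
Cell (r4,c6): row 4 has {H,He,Li,B,C}; column 6 has {H,He,Li,Be,C} → N.
Cell (r5,c4): row 5 has {H,He,Li,Be,C}; column 4 has {H,He,Li,B,C} → N.
Cell (r5,c7): row 5 has {H,He,Li,Be,C,N}; column 7 has {H,He,Li,Be,C} → B.
Cell (r6,c3): row 6 has {H,He,Li,Be,C}; column 3 has {H,He,Li,Be,N} → B.
Cell (r6,c5): row 6 has {H,He,Li,Be,B,C}; column 5 has {H,He,Li,Be,B,C} → N.
Cell (r7,c2): row 7 has {He,Be,C,N}; column 2 has {Li,Be,B,C,N} → H.
Cell (r7,c6): row 7 has {H,He,Be,C,N}; column 6 has {H,He,Li,Be,C,N} → B.
Cell (r1,c1): row 1 has {H,He,Li,Be,B,C}; column 1 has {H,He} → N.
Cell (r2,c2): row 2 has {H,Li}; column 2 has {H,Li,Be,B,C,N} → He.
Cell (r2,c3): row 2 has {H,He,Li}; column 3 has {H,He,Li,Be,B,N} → C.
Cell (r2,c4): row 2 has {H,He,Li,C}; column 4 has {H,He,Li,B,C,N} → Be.
Cell (r2,c7): row 2 has {H,He,Li,Be,C}; column 7 has {H,He,Li,Be,B,C} → N.
Cell (r3,c1): row 3 has {H,He,Li,Be,B,N}; column 1 has {H,He,N} → C.
Cell (r4,c1): row 4 has {H,He,Li,B,C,N}; column 1 has {H,He,C,N} → Be.
Cell (r7,c1): row 7 has {H,He,Be,B,C,N}; column 1 has {H,He,Be,C,N} → Li.
Cell (r2,c1): row 2 has {H,He,Li,Be,C,N}; column 1 has {H,He,Li,Be,C,N} → B.

N B Be Li He C H / B He C Be Li H N / C N Li B H He Be / Be C He H B N Li / He Be H N C Li B / H Li B C N Be He / Li H N He Be B C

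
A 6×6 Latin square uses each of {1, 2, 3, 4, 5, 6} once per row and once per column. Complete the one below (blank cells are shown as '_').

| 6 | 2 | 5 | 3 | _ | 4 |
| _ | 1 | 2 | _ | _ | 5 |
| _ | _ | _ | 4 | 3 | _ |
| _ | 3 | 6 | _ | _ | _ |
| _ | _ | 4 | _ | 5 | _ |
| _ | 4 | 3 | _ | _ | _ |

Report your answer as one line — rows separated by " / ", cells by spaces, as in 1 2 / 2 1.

6 2 5 3 1 4 / 3 1 2 6 4 5 / 2 5 1 4 3 6 / 4 3 6 5 2 1 / 1 6 4 2 5 3 / 5 4 3 1 6 2

(r1,c5): row 1 has {2,3,4,5,6}; column 5 has {3,5}, so it must be 1.
(r2,c4): row 2 has {1,2,5}; column 4 has {3,4}, so it must be 6.
(r2,c5): row 2 has {1,2,5,6}; column 5 has {1,3,5}, so it must be 4.
(r3,c3): row 3 has {3,4}; column 3 has {2,3,4,5,6}, so it must be 1.
(r4,c5): row 4 has {3,6}; column 5 has {1,3,4,5}, so it must be 2.
(r4,c6): row 4 has {2,3,6}; column 6 has {4,5}, so it must be 1.
(r5,c2): row 5 has {4,5}; column 2 has {1,2,3,4}, so it must be 6.
(r6,c5): row 6 has {3,4}; column 5 has {1,2,3,4,5}, so it must be 6.
(r6,c6): row 6 has {3,4,6}; column 6 has {1,4,5}, so it must be 2.
(r2,c1): row 2 has {1,2,4,5,6}; column 1 has {6}, so it must be 3.
(r3,c2): row 3 has {1,3,4}; column 2 has {1,2,3,4,6}, so it must be 5.
(r3,c6): row 3 has {1,3,4,5}; column 6 has {1,2,4,5}, so it must be 6.
(r4,c4): row 4 has {1,2,3,6}; column 4 has {3,4,6}, so it must be 5.
(r5,c6): row 5 has {4,5,6}; column 6 has {1,2,4,5,6}, so it must be 3.
(r6,c4): row 6 has {2,3,4,6}; column 4 has {3,4,5,6}, so it must be 1.
(r3,c1): row 3 has {1,3,4,5,6}; column 1 has {3,6}, so it must be 2.
(r4,c1): row 4 has {1,2,3,5,6}; column 1 has {2,3,6}, so it must be 4.
(r5,c1): row 5 has {3,4,5,6}; column 1 has {2,3,4,6}, so it must be 1.
(r5,c4): row 5 has {1,3,4,5,6}; column 4 has {1,3,4,5,6}, so it must be 2.
(r6,c1): row 6 has {1,2,3,4,6}; column 1 has {1,2,3,4,6}, so it must be 5.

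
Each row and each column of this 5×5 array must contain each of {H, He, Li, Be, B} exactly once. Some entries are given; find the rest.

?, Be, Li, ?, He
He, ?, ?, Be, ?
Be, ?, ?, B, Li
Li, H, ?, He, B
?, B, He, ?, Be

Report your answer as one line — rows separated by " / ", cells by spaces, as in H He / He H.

B Be Li H He / He Li B Be H / Be He H B Li / Li H Be He B / H B He Li Be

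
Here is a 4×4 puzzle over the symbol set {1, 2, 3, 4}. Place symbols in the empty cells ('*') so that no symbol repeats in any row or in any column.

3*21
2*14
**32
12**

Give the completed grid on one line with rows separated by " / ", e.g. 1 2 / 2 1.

3 4 2 1 / 2 3 1 4 / 4 1 3 2 / 1 2 4 3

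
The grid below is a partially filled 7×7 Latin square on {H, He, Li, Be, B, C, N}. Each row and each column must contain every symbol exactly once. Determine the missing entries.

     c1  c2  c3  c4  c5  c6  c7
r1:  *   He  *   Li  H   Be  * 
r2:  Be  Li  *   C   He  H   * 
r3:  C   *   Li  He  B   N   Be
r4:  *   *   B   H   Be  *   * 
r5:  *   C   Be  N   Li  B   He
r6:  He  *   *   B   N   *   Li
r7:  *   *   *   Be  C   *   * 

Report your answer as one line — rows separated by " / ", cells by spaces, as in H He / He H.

row 2 has {H,He,Li,Be,C}; column 3 has {Li,Be,B} — only N is left for (r2,c3).
row 2 has {H,He,Li,Be,C,N}; column 7 has {He,Li,Be} — only B is left for (r2,c7).
row 3 has {He,Li,Be,B,C,N}; column 2 has {He,Li,C} — only H is left for (r3,c2).
row 4 has {H,Be,B}; column 2 has {H,He,Li,C} — only N is left for (r4,c2).
row 4 has {H,Be,B,N}; column 7 has {He,Li,Be,B} — only C is left for (r4,c7).
row 5 has {He,Li,Be,B,C,N}; column 1 has {He,Be,C} — only H is left for (r5,c1).
row 6 has {He,Li,B,N}; column 2 has {H,He,Li,C,N} — only Be is left for (r6,c2).
row 6 has {He,Li,Be,B,N}; column 6 has {H,Be,B,N} — only C is left for (r6,c6).
row 7 has {Be,C}; column 2 has {H,He,Li,Be,C,N} — only B is left for (r7,c2).
row 1 has {H,He,Li,Be}; column 3 has {Li,Be,B,N} — only C is left for (r1,c3).
row 1 has {H,He,Li,Be,C}; column 7 has {He,Li,Be,B,C} — only N is left for (r1,c7).
row 4 has {H,Be,B,C,N}; column 1 has {H,He,Be,C} — only Li is left for (r4,c1).
row 4 has {H,Li,Be,B,C,N}; column 6 has {H,Be,B,C,N} — only He is left for (r4,c6).
row 6 has {He,Li,Be,B,C,N}; column 3 has {Li,Be,B,C,N} — only H is left for (r6,c3).
row 7 has {Be,B,C}; column 1 has {H,He,Li,Be,C} — only N is left for (r7,c1).
row 7 has {Be,B,C,N}; column 3 has {H,Li,Be,B,C,N} — only He is left for (r7,c3).
row 7 has {He,Be,B,C,N}; column 6 has {H,He,Be,B,C,N} — only Li is left for (r7,c6).
row 7 has {He,Li,Be,B,C,N}; column 7 has {He,Li,Be,B,C,N} — only H is left for (r7,c7).
row 1 has {H,He,Li,Be,C,N}; column 1 has {H,He,Li,Be,C,N} — only B is left for (r1,c1).

B He C Li H Be N / Be Li N C He H B / C H Li He B N Be / Li N B H Be He C / H C Be N Li B He / He Be H B N C Li / N B He Be C Li H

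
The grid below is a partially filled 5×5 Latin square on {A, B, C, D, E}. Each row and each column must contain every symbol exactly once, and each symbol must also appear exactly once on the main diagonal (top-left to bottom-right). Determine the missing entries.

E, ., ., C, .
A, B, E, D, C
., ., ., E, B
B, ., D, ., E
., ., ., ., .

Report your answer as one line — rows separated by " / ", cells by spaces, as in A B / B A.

E D B C A / A B E D C / D A C E B / B C D A E / C E A B D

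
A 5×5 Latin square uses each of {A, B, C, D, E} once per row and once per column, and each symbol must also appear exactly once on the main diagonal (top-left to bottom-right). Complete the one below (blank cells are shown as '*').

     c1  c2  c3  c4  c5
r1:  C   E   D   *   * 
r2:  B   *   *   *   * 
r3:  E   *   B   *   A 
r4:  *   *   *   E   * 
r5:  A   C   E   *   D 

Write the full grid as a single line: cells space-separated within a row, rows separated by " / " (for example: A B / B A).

C E D A B / B A C D E / E D B C A / D B A E C / A C E B D

(r1,c5) = B
(r2,c2) = A
(r2,c3) = C
(r2,c4) = D
(r2,c5) = E
(r3,c2) = D
(r3,c4) = C
(r4,c1) = D
(r4,c2) = B
(r4,c3) = A
(r4,c5) = C
(r5,c4) = B
(r1,c4) = A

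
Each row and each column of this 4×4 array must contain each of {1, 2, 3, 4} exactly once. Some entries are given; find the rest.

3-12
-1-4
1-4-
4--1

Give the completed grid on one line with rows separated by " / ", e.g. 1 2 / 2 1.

3 4 1 2 / 2 1 3 4 / 1 2 4 3 / 4 3 2 1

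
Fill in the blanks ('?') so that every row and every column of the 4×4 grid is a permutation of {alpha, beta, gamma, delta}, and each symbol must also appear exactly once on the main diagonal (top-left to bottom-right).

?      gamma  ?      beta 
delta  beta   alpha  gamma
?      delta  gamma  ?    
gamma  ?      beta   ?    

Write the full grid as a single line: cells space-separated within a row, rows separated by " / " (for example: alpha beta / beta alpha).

alpha gamma delta beta / delta beta alpha gamma / beta delta gamma alpha / gamma alpha beta delta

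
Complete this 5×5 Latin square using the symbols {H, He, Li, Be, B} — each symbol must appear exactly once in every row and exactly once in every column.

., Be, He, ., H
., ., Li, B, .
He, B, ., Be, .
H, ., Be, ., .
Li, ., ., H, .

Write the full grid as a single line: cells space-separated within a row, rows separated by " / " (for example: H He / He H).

B Be He Li H / Be H Li B He / He B H Be Li / H Li Be He B / Li He B H Be

(r1,c1) = B
(r1,c4) = Li
(r2,c1) = Be
(r2,c5) = He
(r3,c3) = H
(r3,c5) = Li
(r4,c4) = He
(r4,c5) = B
(r5,c2) = He
(r5,c3) = B
(r5,c5) = Be
(r2,c2) = H
(r4,c2) = Li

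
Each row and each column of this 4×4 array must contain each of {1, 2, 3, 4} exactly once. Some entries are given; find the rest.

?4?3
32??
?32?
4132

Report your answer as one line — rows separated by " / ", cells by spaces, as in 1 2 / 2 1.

row 1 has {3,4}; column 3 has {2,3} — only 1 is left for (r1,c3).
row 2 has {2,3}; column 3 has {1,2,3} — only 4 is left for (r2,c3).
row 2 has {2,3,4}; column 4 has {2,3} — only 1 is left for (r2,c4).
row 3 has {2,3}; column 1 has {3,4} — only 1 is left for (r3,c1).
row 3 has {1,2,3}; column 4 has {1,2,3} — only 4 is left for (r3,c4).
row 1 has {1,3,4}; column 1 has {1,3,4} — only 2 is left for (r1,c1).

2 4 1 3 / 3 2 4 1 / 1 3 2 4 / 4 1 3 2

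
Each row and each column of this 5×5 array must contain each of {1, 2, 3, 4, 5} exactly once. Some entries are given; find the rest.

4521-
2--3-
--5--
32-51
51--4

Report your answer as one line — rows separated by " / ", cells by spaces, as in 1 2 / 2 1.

4 5 2 1 3 / 2 4 1 3 5 / 1 3 5 4 2 / 3 2 4 5 1 / 5 1 3 2 4

(r1,c5) = 3
(r2,c2) = 4
(r2,c3) = 1
(r2,c5) = 5
(r3,c1) = 1
(r3,c2) = 3
(r3,c5) = 2
(r4,c3) = 4
(r5,c3) = 3
(r5,c4) = 2
(r3,c4) = 4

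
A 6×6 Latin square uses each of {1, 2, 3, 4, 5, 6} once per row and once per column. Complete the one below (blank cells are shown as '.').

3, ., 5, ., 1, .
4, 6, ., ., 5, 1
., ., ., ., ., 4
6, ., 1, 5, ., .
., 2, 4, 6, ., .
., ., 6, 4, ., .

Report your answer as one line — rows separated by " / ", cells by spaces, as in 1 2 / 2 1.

3 4 5 2 1 6 / 4 6 2 3 5 1 / 2 5 3 1 6 4 / 6 3 1 5 4 2 / 1 2 4 6 3 5 / 5 1 6 4 2 3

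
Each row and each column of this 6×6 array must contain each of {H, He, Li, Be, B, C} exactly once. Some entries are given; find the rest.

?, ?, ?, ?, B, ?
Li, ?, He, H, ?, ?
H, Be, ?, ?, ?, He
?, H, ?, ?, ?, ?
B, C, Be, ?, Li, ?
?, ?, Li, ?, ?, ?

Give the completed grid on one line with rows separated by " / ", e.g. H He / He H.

He Li H C B Be / Li B He H Be C / H Be B Li C He / Be H C B He Li / B C Be He Li H / C He Li Be H B

(r2,c2) = B
(r3,c5) = C
(r5,c4) = He
(r5,c6) = H
(r6,c2) = He
(r1,c2) = Li
(r2,c5) = Be
(r2,c6) = C
(r3,c3) = B
(r3,c4) = Li
(r4,c3) = C
(r4,c5) = He
(r6,c5) = H
(r1,c3) = H
(r1,c6) = Be
(r4,c1) = Be
(r4,c4) = B
(r4,c6) = Li
(r6,c1) = C
(r6,c4) = Be
(r6,c6) = B
(r1,c1) = He
(r1,c4) = C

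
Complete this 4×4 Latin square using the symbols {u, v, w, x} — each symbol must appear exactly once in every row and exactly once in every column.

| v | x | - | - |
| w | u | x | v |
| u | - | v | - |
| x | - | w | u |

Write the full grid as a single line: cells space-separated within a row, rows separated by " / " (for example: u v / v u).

Cell (r1,c3): row 1 has {v,x}; column 3 has {v,w,x} → u.
Cell (r1,c4): row 1 has {u,v,x}; column 4 has {u,v} → w.
Cell (r3,c2): row 3 has {u,v}; column 2 has {u,x} → w.
Cell (r3,c4): row 3 has {u,v,w}; column 4 has {u,v,w} → x.
Cell (r4,c2): row 4 has {u,w,x}; column 2 has {u,w,x} → v.

v x u w / w u x v / u w v x / x v w u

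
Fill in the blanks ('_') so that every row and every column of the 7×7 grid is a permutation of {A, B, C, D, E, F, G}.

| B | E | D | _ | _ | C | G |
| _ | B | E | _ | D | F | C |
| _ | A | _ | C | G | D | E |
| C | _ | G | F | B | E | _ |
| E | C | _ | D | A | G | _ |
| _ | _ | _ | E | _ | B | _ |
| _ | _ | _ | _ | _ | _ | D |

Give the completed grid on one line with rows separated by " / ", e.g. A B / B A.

B E D A F C G / A B E G D F C / F A B C G D E / C D G F B E A / E C F D A G B / D G A E C B F / G F C B E A D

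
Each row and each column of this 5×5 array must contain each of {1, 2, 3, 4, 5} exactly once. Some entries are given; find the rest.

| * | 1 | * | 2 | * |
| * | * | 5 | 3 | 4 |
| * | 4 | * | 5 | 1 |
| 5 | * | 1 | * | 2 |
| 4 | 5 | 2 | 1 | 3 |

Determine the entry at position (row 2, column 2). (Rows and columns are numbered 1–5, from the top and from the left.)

2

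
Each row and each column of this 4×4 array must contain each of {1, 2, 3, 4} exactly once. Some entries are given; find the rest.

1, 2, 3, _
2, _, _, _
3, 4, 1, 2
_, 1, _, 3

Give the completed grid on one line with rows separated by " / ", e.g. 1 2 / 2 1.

1 2 3 4 / 2 3 4 1 / 3 4 1 2 / 4 1 2 3

At row 1, column 4: row 1 has {1,2,3}; column 4 has {2,3}; that leaves 4.
At row 2, column 2: row 2 has {2}; column 2 has {1,2,4}; that leaves 3.
At row 2, column 3: row 2 has {2,3}; column 3 has {1,3}; that leaves 4.
At row 2, column 4: row 2 has {2,3,4}; column 4 has {2,3,4}; that leaves 1.
At row 4, column 1: row 4 has {1,3}; column 1 has {1,2,3}; that leaves 4.
At row 4, column 3: row 4 has {1,3,4}; column 3 has {1,3,4}; that leaves 2.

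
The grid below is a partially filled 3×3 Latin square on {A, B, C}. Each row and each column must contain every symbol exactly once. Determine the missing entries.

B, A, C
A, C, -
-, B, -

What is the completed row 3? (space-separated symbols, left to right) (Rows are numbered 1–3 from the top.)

C B A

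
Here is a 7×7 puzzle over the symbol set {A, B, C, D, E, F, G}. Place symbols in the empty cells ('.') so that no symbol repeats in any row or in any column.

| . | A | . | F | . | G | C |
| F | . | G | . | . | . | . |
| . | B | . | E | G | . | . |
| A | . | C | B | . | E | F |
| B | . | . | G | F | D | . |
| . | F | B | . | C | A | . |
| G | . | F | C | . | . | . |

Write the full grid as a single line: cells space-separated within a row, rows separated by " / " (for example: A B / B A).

D A E F B G C / F D G A E C B / C B D E G F A / A G C B D E F / B C A G F D E / E F B D C A G / G E F C A B D

(r4,c5): row 4 has {A,B,C,E,F}; column 5 has {C,F,G}, so it must be D.
(r6,c4): row 6 has {A,B,C,F}; column 4 has {B,C,E,F,G}, so it must be D.
(r7,c6): row 7 has {C,F,G}; column 6 has {A,D,E,G}, so it must be B.
(r2,c4): row 2 has {F,G}; column 4 has {B,C,D,E,F,G}, so it must be A.
(r2,c6): row 2 has {A,F,G}; column 6 has {A,B,D,E,G}, so it must be C.
(r3,c6): row 3 has {B,E,G}; column 6 has {A,B,C,D,E,G}, so it must be F.
(r4,c2): row 4 has {A,B,C,D,E,F}; column 2 has {A,B,F}, so it must be G.
(r6,c1): row 6 has {A,B,C,D,F}; column 1 has {A,B,F,G}, so it must be E.
(r6,c7): row 6 has {A,B,C,D,E,F}; column 7 has {C,F}, so it must be G.
(r1,c1): row 1 has {A,C,F,G}; column 1 has {A,B,E,F,G}, so it must be D.
(r1,c3): row 1 has {A,C,D,F,G}; column 3 has {B,C,F,G}, so it must be E.
(r1,c5): row 1 has {A,C,D,E,F,G}; column 5 has {C,D,F,G}, so it must be B.
(r2,c5): row 2 has {A,C,F,G}; column 5 has {B,C,D,F,G}, so it must be E.
(r3,c1): row 3 has {B,E,F,G}; column 1 has {A,B,D,E,F,G}, so it must be C.
(r5,c3): row 5 has {B,D,F,G}; column 3 has {B,C,E,F,G}, so it must be A.
(r5,c7): row 5 has {A,B,D,F,G}; column 7 has {C,F,G}, so it must be E.
(r7,c5): row 7 has {B,C,F,G}; column 5 has {B,C,D,E,F,G}, so it must be A.
(r7,c7): row 7 has {A,B,C,F,G}; column 7 has {C,E,F,G}, so it must be D.
(r2,c2): row 2 has {A,C,E,F,G}; column 2 has {A,B,F,G}, so it must be D.
(r2,c7): row 2 has {A,C,D,E,F,G}; column 7 has {C,D,E,F,G}, so it must be B.
(r3,c3): row 3 has {B,C,E,F,G}; column 3 has {A,B,C,E,F,G}, so it must be D.
(r3,c7): row 3 has {B,C,D,E,F,G}; column 7 has {B,C,D,E,F,G}, so it must be A.
(r5,c2): row 5 has {A,B,D,E,F,G}; column 2 has {A,B,D,F,G}, so it must be C.
(r7,c2): row 7 has {A,B,C,D,F,G}; column 2 has {A,B,C,D,F,G}, so it must be E.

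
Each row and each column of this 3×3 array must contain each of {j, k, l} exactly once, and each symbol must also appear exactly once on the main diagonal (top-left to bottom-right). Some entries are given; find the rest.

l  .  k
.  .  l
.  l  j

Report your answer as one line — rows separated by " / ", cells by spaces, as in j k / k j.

l j k / j k l / k l j

(r1,c2) = j
(r2,c2) = k
(r3,c1) = k
(r2,c1) = j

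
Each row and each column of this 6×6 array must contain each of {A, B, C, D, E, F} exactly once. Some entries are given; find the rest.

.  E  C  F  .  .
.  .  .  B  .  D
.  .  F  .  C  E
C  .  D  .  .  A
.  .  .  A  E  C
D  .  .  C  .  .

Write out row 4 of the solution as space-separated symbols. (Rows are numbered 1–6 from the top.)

C F D E B A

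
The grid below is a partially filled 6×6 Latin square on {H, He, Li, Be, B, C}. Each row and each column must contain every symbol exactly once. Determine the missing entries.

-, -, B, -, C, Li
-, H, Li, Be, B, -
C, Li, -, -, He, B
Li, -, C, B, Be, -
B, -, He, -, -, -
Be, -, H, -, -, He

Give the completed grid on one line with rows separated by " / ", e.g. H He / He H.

H Be B He C Li / He H Li Be B C / C Li Be H He B / Li He C B Be H / B C He Li H Be / Be B H C Li He

(r2,c1) = He
(r2,c6) = C
(r3,c3) = Be
(r3,c4) = H
(r4,c2) = He
(r4,c6) = H
(r5,c6) = Be
(r6,c5) = Li
(r1,c1) = H
(r1,c2) = Be
(r1,c4) = He
(r5,c2) = C
(r5,c4) = Li
(r5,c5) = H
(r6,c2) = B
(r6,c4) = C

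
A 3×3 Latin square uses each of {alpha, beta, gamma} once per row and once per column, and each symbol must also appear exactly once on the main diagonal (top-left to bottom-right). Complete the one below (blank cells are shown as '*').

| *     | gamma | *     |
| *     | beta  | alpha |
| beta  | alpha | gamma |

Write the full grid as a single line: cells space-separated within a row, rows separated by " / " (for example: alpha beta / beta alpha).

Cell (r1,c1): row 1 has {gamma}; column 1 has {beta}; the diagonal has {beta,gamma} → alpha.
Cell (r1,c3): row 1 has {alpha,gamma}; column 3 has {alpha,gamma} → beta.
Cell (r2,c1): row 2 has {alpha,beta}; column 1 has {alpha,beta} → gamma.

alpha gamma beta / gamma beta alpha / beta alpha gamma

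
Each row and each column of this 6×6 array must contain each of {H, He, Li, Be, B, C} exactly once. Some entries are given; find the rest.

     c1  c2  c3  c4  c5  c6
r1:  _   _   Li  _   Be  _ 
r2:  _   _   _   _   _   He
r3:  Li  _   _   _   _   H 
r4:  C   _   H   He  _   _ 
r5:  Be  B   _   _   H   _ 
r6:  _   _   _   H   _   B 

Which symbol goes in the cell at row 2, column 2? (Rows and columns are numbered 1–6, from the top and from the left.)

(r1,c6) = C
(r5,c6) = Li
(r6,c1) = He
(r1,c4) = B
(r4,c6) = Be
(r5,c4) = C
(r1,c1) = H
(r1,c2) = He
(r2,c1) = B
(r3,c4) = Be
(r4,c2) = Li
(r4,c5) = B
(r5,c3) = He
(r2,c4) = Li
(r2,c5) = C
(r3,c2) = C
(r3,c3) = B
(r3,c5) = He
(r6,c2) = Be
(r6,c3) = C
(r6,c5) = Li
(r2,c2) = H

H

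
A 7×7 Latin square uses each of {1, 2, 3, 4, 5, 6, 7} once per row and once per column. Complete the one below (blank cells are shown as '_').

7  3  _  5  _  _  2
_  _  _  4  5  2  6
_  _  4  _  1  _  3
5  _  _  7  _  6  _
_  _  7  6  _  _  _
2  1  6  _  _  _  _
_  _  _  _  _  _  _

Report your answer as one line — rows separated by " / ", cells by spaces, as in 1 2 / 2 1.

7 3 1 5 6 4 2 / 1 7 3 4 5 2 6 / 6 5 4 2 1 7 3 / 5 4 2 7 3 6 1 / 3 2 7 6 4 1 5 / 2 1 6 3 7 5 4 / 4 6 5 1 2 3 7

At row 1, column 3: row 1 has {2,3,5,7}; column 3 has {4,6,7}; that leaves 1.
At row 1, column 6: row 1 has {1,2,3,5,7}; column 6 has {2,6}; that leaves 4.
At row 2, column 2: row 2 has {2,4,5,6}; column 2 has {1,3}; that leaves 7.
At row 2, column 3: row 2 has {2,4,5,6,7}; column 3 has {1,4,6,7}; that leaves 3.
At row 3, column 1: row 3 has {1,3,4}; column 1 has {2,5,7}; that leaves 6.
At row 3, column 4: row 3 has {1,3,4,6}; column 4 has {4,5,6,7}; that leaves 2.
At row 4, column 3: row 4 has {5,6,7}; column 3 has {1,3,4,6,7}; that leaves 2.
At row 6, column 4: row 6 has {1,2,6}; column 4 has {2,4,5,6,7}; that leaves 3.
At row 7, column 3: row 7 is empty so far; column 3 has {1,2,3,4,6,7}; that leaves 5.
At row 7, column 4: row 7 has {5}; column 4 has {2,3,4,5,6,7}; that leaves 1.
At row 1, column 5: row 1 has {1,2,3,4,5,7}; column 5 has {1,5}; that leaves 6.
At row 2, column 1: row 2 has {2,3,4,5,6,7}; column 1 has {2,5,6,7}; that leaves 1.
At row 3, column 2: row 3 has {1,2,3,4,6}; column 2 has {1,3,7}; that leaves 5.
At row 3, column 6: row 3 has {1,2,3,4,5,6}; column 6 has {2,4,6}; that leaves 7.
At row 4, column 2: row 4 has {2,5,6,7}; column 2 has {1,3,5,7}; that leaves 4.
At row 4, column 5: row 4 has {2,4,5,6,7}; column 5 has {1,5,6}; that leaves 3.
At row 4, column 7: row 4 has {2,3,4,5,6,7}; column 7 has {2,3,6}; that leaves 1.
At row 5, column 2: row 5 has {6,7}; column 2 has {1,3,4,5,7}; that leaves 2.
At row 5, column 5: row 5 has {2,6,7}; column 5 has {1,3,5,6}; that leaves 4.
At row 5, column 7: row 5 has {2,4,6,7}; column 7 has {1,2,3,6}; that leaves 5.
At row 6, column 5: row 6 has {1,2,3,6}; column 5 has {1,3,4,5,6}; that leaves 7.
At row 6, column 6: row 6 has {1,2,3,6,7}; column 6 has {2,4,6,7}; that leaves 5.
At row 6, column 7: row 6 has {1,2,3,5,6,7}; column 7 has {1,2,3,5,6}; that leaves 4.
At row 7, column 2: row 7 has {1,5}; column 2 has {1,2,3,4,5,7}; that leaves 6.
At row 7, column 5: row 7 has {1,5,6}; column 5 has {1,3,4,5,6,7}; that leaves 2.
At row 7, column 6: row 7 has {1,2,5,6}; column 6 has {2,4,5,6,7}; that leaves 3.
At row 7, column 7: row 7 has {1,2,3,5,6}; column 7 has {1,2,3,4,5,6}; that leaves 7.
At row 5, column 1: row 5 has {2,4,5,6,7}; column 1 has {1,2,5,6,7}; that leaves 3.
At row 5, column 6: row 5 has {2,3,4,5,6,7}; column 6 has {2,3,4,5,6,7}; that leaves 1.
At row 7, column 1: row 7 has {1,2,3,5,6,7}; column 1 has {1,2,3,5,6,7}; that leaves 4.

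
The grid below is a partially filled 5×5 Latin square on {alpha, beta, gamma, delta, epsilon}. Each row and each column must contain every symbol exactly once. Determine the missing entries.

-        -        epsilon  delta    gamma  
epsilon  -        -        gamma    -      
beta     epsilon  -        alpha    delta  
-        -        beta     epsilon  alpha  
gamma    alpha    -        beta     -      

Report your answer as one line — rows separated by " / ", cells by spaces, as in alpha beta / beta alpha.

alpha beta epsilon delta gamma / epsilon delta alpha gamma beta / beta epsilon gamma alpha delta / delta gamma beta epsilon alpha / gamma alpha delta beta epsilon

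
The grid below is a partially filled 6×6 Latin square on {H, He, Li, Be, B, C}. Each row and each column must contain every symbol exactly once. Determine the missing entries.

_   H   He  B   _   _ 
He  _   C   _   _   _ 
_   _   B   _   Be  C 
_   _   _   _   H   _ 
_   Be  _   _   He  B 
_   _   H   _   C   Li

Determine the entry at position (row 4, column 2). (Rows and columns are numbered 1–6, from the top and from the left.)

(r1,c5): row 1 has {H,He,B}; column 5 has {H,He,Be,C}, so it must be Li.
(r1,c6): row 1 has {H,He,Li,B}; column 6 has {Li,B,C}, so it must be Be.
(r2,c5): row 2 has {He,C}; column 5 has {H,He,Li,Be,C}, so it must be B.
(r2,c6): row 2 has {He,B,C}; column 6 has {Li,Be,B,C}, so it must be H.
(r4,c6): row 4 has {H}; column 6 has {H,Li,Be,B,C}, so it must be He.
(r5,c3): row 5 has {He,Be,B}; column 3 has {H,He,B,C}, so it must be Li.
(r1,c1): row 1 has {H,He,Li,Be,B}; column 1 has {He}, so it must be C.
(r2,c2): row 2 has {H,He,B,C}; column 2 has {H,Be}, so it must be Li.
(r2,c4): row 2 has {H,He,Li,B,C}; column 4 has {B}, so it must be Be.
(r3,c2): row 3 has {Be,B,C}; column 2 has {H,Li,Be}, so it must be He.
(r4,c3): row 4 has {H,He}; column 3 has {H,He,Li,B,C}, so it must be Be.
(r5,c1): row 5 has {He,Li,Be,B}; column 1 has {He,C}, so it must be H.
(r5,c4): row 5 has {H,He,Li,Be,B}; column 4 has {Be,B}, so it must be C.
(r6,c2): row 6 has {H,Li,C}; column 2 has {H,He,Li,Be}, so it must be B.
(r6,c4): row 6 has {H,Li,B,C}; column 4 has {Be,B,C}, so it must be He.
(r3,c1): row 3 has {He,Be,B,C}; column 1 has {H,He,C}, so it must be Li.
(r3,c4): row 3 has {He,Li,Be,B,C}; column 4 has {He,Be,B,C}, so it must be H.
(r4,c1): row 4 has {H,He,Be}; column 1 has {H,He,Li,C}, so it must be B.
(r4,c2): row 4 has {H,He,Be,B}; column 2 has {H,He,Li,Be,B}, so it must be C.

C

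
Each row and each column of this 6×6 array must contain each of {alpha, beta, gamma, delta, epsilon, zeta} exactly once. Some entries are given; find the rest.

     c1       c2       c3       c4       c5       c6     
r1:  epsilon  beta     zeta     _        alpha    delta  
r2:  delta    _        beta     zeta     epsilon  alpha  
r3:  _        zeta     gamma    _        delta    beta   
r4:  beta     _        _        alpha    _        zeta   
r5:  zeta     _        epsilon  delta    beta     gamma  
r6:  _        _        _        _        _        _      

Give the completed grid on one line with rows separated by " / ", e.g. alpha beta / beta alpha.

(r1,c4) = gamma
(r2,c2) = gamma
(r3,c1) = alpha
(r3,c4) = epsilon
(r4,c3) = delta
(r4,c5) = gamma
(r5,c2) = alpha
(r6,c1) = gamma
(r6,c3) = alpha
(r6,c4) = beta
(r6,c5) = zeta
(r6,c6) = epsilon
(r4,c2) = epsilon
(r6,c2) = delta

epsilon beta zeta gamma alpha delta / delta gamma beta zeta epsilon alpha / alpha zeta gamma epsilon delta beta / beta epsilon delta alpha gamma zeta / zeta alpha epsilon delta beta gamma / gamma delta alpha beta zeta epsilon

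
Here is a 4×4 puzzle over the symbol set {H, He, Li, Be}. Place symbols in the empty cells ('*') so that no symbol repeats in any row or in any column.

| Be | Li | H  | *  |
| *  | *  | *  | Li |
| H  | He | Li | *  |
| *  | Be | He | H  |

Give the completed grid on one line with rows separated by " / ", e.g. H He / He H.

(r1,c4) = He
(r2,c1) = He
(r2,c2) = H
(r2,c3) = Be
(r3,c4) = Be
(r4,c1) = Li

Be Li H He / He H Be Li / H He Li Be / Li Be He H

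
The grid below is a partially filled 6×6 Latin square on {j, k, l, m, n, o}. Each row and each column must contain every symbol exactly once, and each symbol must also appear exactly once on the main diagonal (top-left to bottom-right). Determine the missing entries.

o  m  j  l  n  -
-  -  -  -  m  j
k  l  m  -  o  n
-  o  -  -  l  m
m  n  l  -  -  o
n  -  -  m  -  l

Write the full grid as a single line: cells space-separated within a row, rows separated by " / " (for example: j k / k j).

At row 1, column 6: row 1 has {j,l,m,n,o}; column 6 has {j,l,m,n,o}; that leaves k.
At row 2, column 1: row 2 has {j,m}; column 1 has {k,m,n,o}; that leaves l.
At row 2, column 2: row 2 has {j,l,m}; column 2 has {l,m,n,o}; the diagonal has {l,m,o}; that leaves k.
At row 3, column 4: row 3 has {k,l,m,n,o}; column 4 has {l,m}; that leaves j.
At row 4, column 1: row 4 has {l,m,o}; column 1 has {k,l,m,n,o}; that leaves j.
At row 4, column 4: row 4 has {j,l,m,o}; column 4 has {j,l,m}; the diagonal has {k,l,m,o}; that leaves n.
At row 5, column 4: row 5 has {l,m,n,o}; column 4 has {j,l,m,n}; that leaves k.
At row 5, column 5: row 5 has {k,l,m,n,o}; column 5 has {l,m,n,o}; the diagonal has {k,l,m,n,o}; that leaves j.
At row 6, column 2: row 6 has {l,m,n}; column 2 has {k,l,m,n,o}; that leaves j.
At row 6, column 5: row 6 has {j,l,m,n}; column 5 has {j,l,m,n,o}; that leaves k.
At row 2, column 4: row 2 has {j,k,l,m}; column 4 has {j,k,l,m,n}; that leaves o.
At row 4, column 3: row 4 has {j,l,m,n,o}; column 3 has {j,l,m}; that leaves k.
At row 6, column 3: row 6 has {j,k,l,m,n}; column 3 has {j,k,l,m}; that leaves o.
At row 2, column 3: row 2 has {j,k,l,m,o}; column 3 has {j,k,l,m,o}; that leaves n.

o m j l n k / l k n o m j / k l m j o n / j o k n l m / m n l k j o / n j o m k l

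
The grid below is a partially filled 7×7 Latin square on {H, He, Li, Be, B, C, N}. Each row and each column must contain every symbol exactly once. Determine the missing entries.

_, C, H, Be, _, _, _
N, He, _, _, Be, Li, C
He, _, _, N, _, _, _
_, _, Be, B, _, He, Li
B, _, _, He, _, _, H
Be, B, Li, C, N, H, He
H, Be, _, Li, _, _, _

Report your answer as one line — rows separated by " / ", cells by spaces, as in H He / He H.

Li C H Be He N B / N He B H Be Li C / He H C N Li B Be / C N Be B H He Li / B Li N He C Be H / Be B Li C N H He / H Be He Li B C N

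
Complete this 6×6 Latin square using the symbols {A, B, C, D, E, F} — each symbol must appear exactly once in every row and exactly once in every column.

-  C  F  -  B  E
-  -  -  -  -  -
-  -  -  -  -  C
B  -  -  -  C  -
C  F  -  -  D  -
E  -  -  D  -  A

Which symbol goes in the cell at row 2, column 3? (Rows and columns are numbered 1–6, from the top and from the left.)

(r1,c4) = A
(r5,c6) = B
(r6,c2) = B
(r6,c3) = C
(r6,c5) = F
(r1,c1) = D
(r5,c4) = E
(r4,c4) = F
(r4,c6) = D
(r5,c3) = A
(r2,c6) = F
(r3,c4) = B
(r4,c3) = E
(r2,c1) = A
(r2,c4) = C
(r2,c5) = E
(r3,c1) = F
(r3,c3) = D
(r3,c5) = A
(r4,c2) = A
(r2,c2) = D
(r2,c3) = B

B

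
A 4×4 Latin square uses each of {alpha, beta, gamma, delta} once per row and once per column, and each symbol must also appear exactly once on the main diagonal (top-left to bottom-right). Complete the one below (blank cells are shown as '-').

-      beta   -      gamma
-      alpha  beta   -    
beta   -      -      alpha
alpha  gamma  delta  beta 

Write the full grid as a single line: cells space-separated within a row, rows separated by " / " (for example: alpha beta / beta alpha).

delta beta alpha gamma / gamma alpha beta delta / beta delta gamma alpha / alpha gamma delta beta

(r1,c1) = delta
(r1,c3) = alpha
(r2,c1) = gamma
(r2,c4) = delta
(r3,c2) = delta
(r3,c3) = gamma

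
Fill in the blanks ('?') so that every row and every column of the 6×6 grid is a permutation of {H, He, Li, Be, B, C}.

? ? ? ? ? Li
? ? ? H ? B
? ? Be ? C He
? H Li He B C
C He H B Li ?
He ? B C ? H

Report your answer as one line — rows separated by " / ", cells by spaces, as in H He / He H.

B C He Be H Li / Li Be C H He B / H B Be Li C He / Be H Li He B C / C He H B Li Be / He Li B C Be H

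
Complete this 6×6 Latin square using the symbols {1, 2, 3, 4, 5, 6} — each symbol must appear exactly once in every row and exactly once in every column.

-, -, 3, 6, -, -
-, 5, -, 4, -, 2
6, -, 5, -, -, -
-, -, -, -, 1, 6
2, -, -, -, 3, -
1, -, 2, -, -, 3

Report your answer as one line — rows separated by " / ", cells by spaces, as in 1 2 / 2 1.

(r2,c1) = 3
(r2,c5) = 6
(r4,c3) = 4
(r6,c4) = 5
(r6,c5) = 4
(r2,c3) = 1
(r3,c5) = 2
(r4,c1) = 5
(r5,c3) = 6
(r5,c4) = 1
(r6,c2) = 6
(r1,c1) = 4
(r1,c5) = 5
(r1,c6) = 1
(r3,c4) = 3
(r3,c6) = 4
(r4,c4) = 2
(r5,c2) = 4
(r5,c6) = 5
(r1,c2) = 2
(r3,c2) = 1
(r4,c2) = 3

4 2 3 6 5 1 / 3 5 1 4 6 2 / 6 1 5 3 2 4 / 5 3 4 2 1 6 / 2 4 6 1 3 5 / 1 6 2 5 4 3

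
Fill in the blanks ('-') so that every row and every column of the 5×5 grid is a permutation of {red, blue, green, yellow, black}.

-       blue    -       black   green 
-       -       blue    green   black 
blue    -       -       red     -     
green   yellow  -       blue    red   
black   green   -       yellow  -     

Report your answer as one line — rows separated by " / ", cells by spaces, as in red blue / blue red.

red blue yellow black green / yellow red blue green black / blue black green red yellow / green yellow black blue red / black green red yellow blue

Cell (r2,c2): row 2 has {blue,green,black}; column 2 has {blue,green,yellow} → red.
Cell (r3,c2): row 3 has {red,blue}; column 2 has {red,blue,green,yellow} → black.
Cell (r3,c5): row 3 has {red,blue,black}; column 5 has {red,green,black} → yellow.
Cell (r4,c3): row 4 has {red,blue,green,yellow}; column 3 has {blue} → black.
Cell (r5,c3): row 5 has {green,yellow,black}; column 3 has {blue,black} → red.
Cell (r5,c5): row 5 has {red,green,yellow,black}; column 5 has {red,green,yellow,black} → blue.
Cell (r1,c3): row 1 has {blue,green,black}; column 3 has {red,blue,black} → yellow.
Cell (r2,c1): row 2 has {red,blue,green,black}; column 1 has {blue,green,black} → yellow.
Cell (r3,c3): row 3 has {red,blue,yellow,black}; column 3 has {red,blue,yellow,black} → green.
Cell (r1,c1): row 1 has {blue,green,yellow,black}; column 1 has {blue,green,yellow,black} → red.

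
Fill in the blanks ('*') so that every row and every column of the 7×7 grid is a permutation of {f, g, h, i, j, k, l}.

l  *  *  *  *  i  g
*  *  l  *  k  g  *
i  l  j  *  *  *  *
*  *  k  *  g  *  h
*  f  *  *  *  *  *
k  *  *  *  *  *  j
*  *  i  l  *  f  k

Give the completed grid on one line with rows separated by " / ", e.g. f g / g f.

l k h j f i g / f j l h k g i / i l j g h k f / j i k f g l h / h f g k i j l / k g f i l h j / g h i l j f k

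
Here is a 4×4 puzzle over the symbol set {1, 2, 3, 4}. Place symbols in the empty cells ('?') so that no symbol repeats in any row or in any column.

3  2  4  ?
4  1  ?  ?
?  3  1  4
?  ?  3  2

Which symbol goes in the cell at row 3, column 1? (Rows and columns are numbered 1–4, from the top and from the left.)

Cell (r1,c4): row 1 has {2,3,4}; column 4 has {2,4} → 1.
Cell (r2,c3): row 2 has {1,4}; column 3 has {1,3,4} → 2.
Cell (r2,c4): row 2 has {1,2,4}; column 4 has {1,2,4} → 3.
Cell (r3,c1): row 3 has {1,3,4}; column 1 has {3,4} → 2.

2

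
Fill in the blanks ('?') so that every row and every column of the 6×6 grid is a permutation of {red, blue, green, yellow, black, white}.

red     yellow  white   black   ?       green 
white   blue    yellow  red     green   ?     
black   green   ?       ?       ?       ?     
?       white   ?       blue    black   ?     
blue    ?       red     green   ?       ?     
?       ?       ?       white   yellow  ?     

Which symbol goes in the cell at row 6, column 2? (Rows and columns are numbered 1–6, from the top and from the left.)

red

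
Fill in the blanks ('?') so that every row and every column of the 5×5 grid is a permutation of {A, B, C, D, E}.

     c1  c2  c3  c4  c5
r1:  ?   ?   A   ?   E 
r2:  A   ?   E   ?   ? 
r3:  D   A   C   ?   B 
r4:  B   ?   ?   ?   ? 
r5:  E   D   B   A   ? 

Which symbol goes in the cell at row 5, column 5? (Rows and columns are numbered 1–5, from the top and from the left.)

C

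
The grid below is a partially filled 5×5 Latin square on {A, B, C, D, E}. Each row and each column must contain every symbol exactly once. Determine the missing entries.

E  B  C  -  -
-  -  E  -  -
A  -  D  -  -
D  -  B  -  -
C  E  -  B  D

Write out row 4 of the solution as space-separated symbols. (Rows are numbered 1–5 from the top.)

D A B C E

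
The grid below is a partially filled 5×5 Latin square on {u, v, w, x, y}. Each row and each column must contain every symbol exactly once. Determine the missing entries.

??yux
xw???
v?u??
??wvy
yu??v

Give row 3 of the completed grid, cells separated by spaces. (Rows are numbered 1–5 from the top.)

Cell (r1,c1): row 1 has {u,x,y}; column 1 has {v,x,y} → w.
Cell (r1,c2): row 1 has {u,w,x,y}; column 2 has {u,w} → v.
Cell (r2,c3): row 2 has {w,x}; column 3 has {u,w,y} → v.
Cell (r2,c4): row 2 has {v,w,x}; column 4 has {u,v} → y.
Cell (r2,c5): row 2 has {v,w,x,y}; column 5 has {v,x,y} → u.
Cell (r3,c5): row 3 has {u,v}; column 5 has {u,v,x,y} → w.
Cell (r4,c1): row 4 has {v,w,y}; column 1 has {v,w,x,y} → u.
Cell (r4,c2): row 4 has {u,v,w,y}; column 2 has {u,v,w} → x.
Cell (r5,c3): row 5 has {u,v,y}; column 3 has {u,v,w,y} → x.
Cell (r5,c4): row 5 has {u,v,x,y}; column 4 has {u,v,y} → w.
Cell (r3,c2): row 3 has {u,v,w}; column 2 has {u,v,w,x} → y.
Cell (r3,c4): row 3 has {u,v,w,y}; column 4 has {u,v,w,y} → x.

v y u x w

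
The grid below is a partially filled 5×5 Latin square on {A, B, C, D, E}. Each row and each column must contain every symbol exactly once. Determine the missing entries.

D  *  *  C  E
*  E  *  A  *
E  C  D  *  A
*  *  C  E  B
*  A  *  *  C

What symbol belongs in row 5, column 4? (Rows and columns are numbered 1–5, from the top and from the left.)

D

row 1 has {C,D,E}; column 2 has {A,C,E} — only B is left for (r1,c2).
row 1 has {B,C,D,E}; column 3 has {C,D} — only A is left for (r1,c3).
row 2 has {A,E}; column 3 has {A,C,D} — only B is left for (r2,c3).
row 2 has {A,B,E}; column 5 has {A,B,C,E} — only D is left for (r2,c5).
row 3 has {A,C,D,E}; column 4 has {A,C,E} — only B is left for (r3,c4).
row 4 has {B,C,E}; column 1 has {D,E} — only A is left for (r4,c1).
row 4 has {A,B,C,E}; column 2 has {A,B,C,E} — only D is left for (r4,c2).
row 5 has {A,C}; column 1 has {A,D,E} — only B is left for (r5,c1).
row 5 has {A,B,C}; column 3 has {A,B,C,D} — only E is left for (r5,c3).
row 5 has {A,B,C,E}; column 4 has {A,B,C,E} — only D is left for (r5,c4).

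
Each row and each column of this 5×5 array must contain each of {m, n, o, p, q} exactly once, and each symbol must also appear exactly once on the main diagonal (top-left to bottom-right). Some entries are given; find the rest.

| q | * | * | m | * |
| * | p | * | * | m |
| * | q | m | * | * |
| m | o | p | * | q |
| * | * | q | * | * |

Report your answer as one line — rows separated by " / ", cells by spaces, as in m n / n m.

q n o m p / o p n q m / p q m o n / m o p n q / n m q p o

(r1,c2): row 1 has {m,q}; column 2 has {o,p,q}, so it must be n.
(r1,c3): row 1 has {m,n,q}; column 3 has {m,p,q}, so it must be o.
(r1,c5): row 1 has {m,n,o,q}; column 5 has {m,q}, so it must be p.
(r2,c3): row 2 has {m,p}; column 3 has {m,o,p,q}, so it must be n.
(r4,c4): row 4 has {m,o,p,q}; column 4 has {m}; the diagonal has {m,p,q}, so it must be n.
(r5,c2): row 5 has {q}; column 2 has {n,o,p,q}, so it must be m.
(r5,c5): row 5 has {m,q}; column 5 has {m,p,q}; the diagonal has {m,n,p,q}, so it must be o.
(r2,c1): row 2 has {m,n,p}; column 1 has {m,q}, so it must be o.
(r2,c4): row 2 has {m,n,o,p}; column 4 has {m,n}, so it must be q.
(r3,c5): row 3 has {m,q}; column 5 has {m,o,p,q}, so it must be n.
(r5,c4): row 5 has {m,o,q}; column 4 has {m,n,q}, so it must be p.
(r3,c1): row 3 has {m,n,q}; column 1 has {m,o,q}, so it must be p.
(r3,c4): row 3 has {m,n,p,q}; column 4 has {m,n,p,q}, so it must be o.
(r5,c1): row 5 has {m,o,p,q}; column 1 has {m,o,p,q}, so it must be n.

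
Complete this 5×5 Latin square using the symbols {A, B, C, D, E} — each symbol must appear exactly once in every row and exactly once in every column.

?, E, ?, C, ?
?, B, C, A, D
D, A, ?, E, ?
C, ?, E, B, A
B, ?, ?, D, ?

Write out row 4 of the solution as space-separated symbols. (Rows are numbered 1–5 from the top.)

C D E B A

Cell (r1,c1): row 1 has {C,E}; column 1 has {B,C,D} → A.
Cell (r1,c5): row 1 has {A,C,E}; column 5 has {A,D} → B.
Cell (r2,c1): row 2 has {A,B,C,D}; column 1 has {A,B,C,D} → E.
Cell (r3,c3): row 3 has {A,D,E}; column 3 has {C,E} → B.
Cell (r3,c5): row 3 has {A,B,D,E}; column 5 has {A,B,D} → C.
Cell (r4,c2): row 4 has {A,B,C,E}; column 2 has {A,B,E} → D.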